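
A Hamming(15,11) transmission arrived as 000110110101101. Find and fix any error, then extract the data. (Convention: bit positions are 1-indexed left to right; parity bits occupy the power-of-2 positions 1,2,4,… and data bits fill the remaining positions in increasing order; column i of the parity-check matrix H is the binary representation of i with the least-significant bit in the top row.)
Syndrome s = H · r^T (mod 2), r = 000110110101101:
  s[0] = (101010101010101)·(000110110101101) mod 2 = 0+0+0+0+1+0+1+0+0+0+0+0+1+0+1 mod 2 = 0
  s[1] = (011001100110011)·(000110110101101) mod 2 = 0+0+0+0+0+0+1+0+0+1+0+0+0+0+1 mod 2 = 1
  s[2] = (000111100001111)·(000110110101101) mod 2 = 0+0+0+1+1+0+1+0+0+0+0+1+1+0+1 mod 2 = 0
  s[3] = (000000011111111)·(000110110101101) mod 2 = 0+0+0+0+0+0+0+1+0+1+0+1+1+0+1 mod 2 = 1
Syndrome = 0101
Column 10 of H equals this syndrome → error at bit 10 (1-indexed).
Flip bit 10: 000110110101101 → 000110110001101
Extract data bits at positions {3,5,6,7,9,10,11,12,13,14,15}: 01010001101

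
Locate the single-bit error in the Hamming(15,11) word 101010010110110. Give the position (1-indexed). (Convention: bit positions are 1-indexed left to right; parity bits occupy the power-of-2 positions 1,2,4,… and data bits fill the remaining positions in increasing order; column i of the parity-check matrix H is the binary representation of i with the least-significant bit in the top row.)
Syndrome s = H · r^T (mod 2), r = 101010010110110:
  s[0] = (101010101010101)·(101010010110110) mod 2 = 1+0+1+0+1+0+0+0+0+0+1+0+1+0+0 mod 2 = 1
  s[1] = (011001100110011)·(101010010110110) mod 2 = 0+0+1+0+0+0+0+0+0+1+1+0+0+1+0 mod 2 = 0
  s[2] = (000111100001111)·(101010010110110) mod 2 = 0+0+0+0+1+0+0+0+0+0+0+0+1+1+0 mod 2 = 1
  s[3] = (000000011111111)·(101010010110110) mod 2 = 0+0+0+0+0+0+0+1+0+1+1+0+1+1+0 mod 2 = 1
Syndrome = 1011
Column i of H is the binary representation of i, so the syndrome is the binary index of the flipped bit.
Read s = 1011 with s[0] as LSB: 1·2^0 + 0·2^1 + 1·2^2 + 1·2^3 = 13.
Error is at bit position 13.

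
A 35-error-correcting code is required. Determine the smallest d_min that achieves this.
Correcting t errors requires d_min ≥ 2t + 1 = 2·35 + 1 = 71.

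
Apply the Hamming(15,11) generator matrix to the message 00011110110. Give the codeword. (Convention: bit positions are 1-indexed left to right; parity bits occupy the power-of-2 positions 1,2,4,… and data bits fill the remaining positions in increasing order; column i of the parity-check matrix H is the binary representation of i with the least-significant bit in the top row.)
Codeword c = d · G (mod 2), d = 00011110110:
  c[0] = d·G[:,0] = (00011110110)·(11011010101) mod 2 = 0+0+0+1+1+0+1+0+1+0+0 mod 2 = 0
  c[1] = d·G[:,1] = (00011110110)·(10110110011) mod 2 = 0+0+0+1+0+1+1+0+0+1+0 mod 2 = 0
  c[2] = d·G[:,2] = (00011110110)·(10000000000) mod 2 = 0+0+0+0+0+0+0+0+0+0+0 mod 2 = 0
  c[3] = d·G[:,3] = (00011110110)·(01110001111) mod 2 = 0+0+0+1+0+0+0+0+1+1+0 mod 2 = 1
  c[4] = d·G[:,4] = (00011110110)·(01000000000) mod 2 = 0+0+0+0+0+0+0+0+0+0+0 mod 2 = 0
  c[5] = d·G[:,5] = (00011110110)·(00100000000) mod 2 = 0+0+0+0+0+0+0+0+0+0+0 mod 2 = 0
  c[6] = d·G[:,6] = (00011110110)·(00010000000) mod 2 = 0+0+0+1+0+0+0+0+0+0+0 mod 2 = 1
  c[7] = d·G[:,7] = (00011110110)·(00001111111) mod 2 = 0+0+0+0+1+1+1+0+1+1+0 mod 2 = 1
  c[8] = d·G[:,8] = (00011110110)·(00001000000) mod 2 = 0+0+0+0+1+0+0+0+0+0+0 mod 2 = 1
  c[9] = d·G[:,9] = (00011110110)·(00000100000) mod 2 = 0+0+0+0+0+1+0+0+0+0+0 mod 2 = 1
  c[10] = d·G[:,10] = (00011110110)·(00000010000) mod 2 = 0+0+0+0+0+0+1+0+0+0+0 mod 2 = 1
  c[11] = d·G[:,11] = (00011110110)·(00000001000) mod 2 = 0+0+0+0+0+0+0+0+0+0+0 mod 2 = 0
  c[12] = d·G[:,12] = (00011110110)·(00000000100) mod 2 = 0+0+0+0+0+0+0+0+1+0+0 mod 2 = 1
  c[13] = d·G[:,13] = (00011110110)·(00000000010) mod 2 = 0+0+0+0+0+0+0+0+0+1+0 mod 2 = 1
  c[14] = d·G[:,14] = (00011110110)·(00000000001) mod 2 = 0+0+0+0+0+0+0+0+0+0+0 mod 2 = 0
Codeword = 000100111110110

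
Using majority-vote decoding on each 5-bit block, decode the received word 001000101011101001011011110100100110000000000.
Split into 5-bit blocks and majority-vote each:
  block 1 = 00100: 1 ones, 4 zeros → 0
  block 2 = 01010: 2 ones, 3 zeros → 0
  block 3 = 11101: 4 ones, 1 zeros → 1
  block 4 = 00101: 2 ones, 3 zeros → 0
  block 5 = 10111: 4 ones, 1 zeros → 1
  block 6 = 10100: 2 ones, 3 zeros → 0
  block 7 = 10011: 3 ones, 2 zeros → 1
  block 8 = 00000: 0 ones, 5 zeros → 0
  block 9 = 00000: 0 ones, 5 zeros → 0
Decoded = 001010100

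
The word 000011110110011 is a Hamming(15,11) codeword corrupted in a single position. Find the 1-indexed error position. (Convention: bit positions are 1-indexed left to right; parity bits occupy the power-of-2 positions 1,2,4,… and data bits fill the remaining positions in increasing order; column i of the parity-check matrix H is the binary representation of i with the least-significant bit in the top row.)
Syndrome s = H · r^T (mod 2), r = 000011110110011:
  s[0] = (101010101010101)·(000011110110011) mod 2 = 0+0+0+0+1+0+1+0+0+0+1+0+0+0+1 mod 2 = 0
  s[1] = (011001100110011)·(000011110110011) mod 2 = 0+0+0+0+0+1+1+0+0+1+1+0+0+1+1 mod 2 = 0
  s[2] = (000111100001111)·(000011110110011) mod 2 = 0+0+0+0+1+1+1+0+0+0+0+0+0+1+1 mod 2 = 1
  s[3] = (000000011111111)·(000011110110011) mod 2 = 0+0+0+0+0+0+0+1+0+1+1+0+0+1+1 mod 2 = 1
Syndrome = 0011
Column i of H is the binary representation of i, so the syndrome is the binary index of the flipped bit.
Read s = 0011 with s[0] as LSB: 0·2^0 + 0·2^1 + 1·2^2 + 1·2^3 = 12.
Error is at bit position 12.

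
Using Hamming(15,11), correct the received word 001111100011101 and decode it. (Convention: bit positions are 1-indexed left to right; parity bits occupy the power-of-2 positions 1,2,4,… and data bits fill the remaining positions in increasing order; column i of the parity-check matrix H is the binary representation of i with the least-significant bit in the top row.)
Syndrome s = H · r^T (mod 2), r = 001111100011101:
  s[0] = (101010101010101)·(001111100011101) mod 2 = 0+0+1+0+1+0+1+0+0+0+1+0+1+0+1 mod 2 = 0
  s[1] = (011001100110011)·(001111100011101) mod 2 = 0+0+1+0+0+1+1+0+0+0+1+0+0+0+1 mod 2 = 1
  s[2] = (000111100001111)·(001111100011101) mod 2 = 0+0+0+1+1+1+1+0+0+0+0+1+1+0+1 mod 2 = 1
  s[3] = (000000011111111)·(001111100011101) mod 2 = 0+0+0+0+0+0+0+0+0+0+1+1+1+0+1 mod 2 = 0
Syndrome = 0110
Column 6 of H equals this syndrome → error at bit 6 (1-indexed).
Flip bit 6: 001111100011101 → 001110100011101
Extract data bits at positions {3,5,6,7,9,10,11,12,13,14,15}: 11010011101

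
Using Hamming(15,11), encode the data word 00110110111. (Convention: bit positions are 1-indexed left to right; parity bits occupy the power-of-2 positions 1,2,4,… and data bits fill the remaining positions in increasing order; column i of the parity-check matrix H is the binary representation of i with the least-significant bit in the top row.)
Codeword c = d · G (mod 2), d = 00110110111:
  c[0] = d·G[:,0] = (00110110111)·(11011010101) mod 2 = 0+0+0+1+0+0+1+0+1+0+1 mod 2 = 0
  c[1] = d·G[:,1] = (00110110111)·(10110110011) mod 2 = 0+0+1+1+0+1+1+0+0+1+1 mod 2 = 0
  c[2] = d·G[:,2] = (00110110111)·(10000000000) mod 2 = 0+0+0+0+0+0+0+0+0+0+0 mod 2 = 0
  c[3] = d·G[:,3] = (00110110111)·(01110001111) mod 2 = 0+0+1+1+0+0+0+0+1+1+1 mod 2 = 1
  c[4] = d·G[:,4] = (00110110111)·(01000000000) mod 2 = 0+0+0+0+0+0+0+0+0+0+0 mod 2 = 0
  c[5] = d·G[:,5] = (00110110111)·(00100000000) mod 2 = 0+0+1+0+0+0+0+0+0+0+0 mod 2 = 1
  c[6] = d·G[:,6] = (00110110111)·(00010000000) mod 2 = 0+0+0+1+0+0+0+0+0+0+0 mod 2 = 1
  c[7] = d·G[:,7] = (00110110111)·(00001111111) mod 2 = 0+0+0+0+0+1+1+0+1+1+1 mod 2 = 1
  c[8] = d·G[:,8] = (00110110111)·(00001000000) mod 2 = 0+0+0+0+0+0+0+0+0+0+0 mod 2 = 0
  c[9] = d·G[:,9] = (00110110111)·(00000100000) mod 2 = 0+0+0+0+0+1+0+0+0+0+0 mod 2 = 1
  c[10] = d·G[:,10] = (00110110111)·(00000010000) mod 2 = 0+0+0+0+0+0+1+0+0+0+0 mod 2 = 1
  c[11] = d·G[:,11] = (00110110111)·(00000001000) mod 2 = 0+0+0+0+0+0+0+0+0+0+0 mod 2 = 0
  c[12] = d·G[:,12] = (00110110111)·(00000000100) mod 2 = 0+0+0+0+0+0+0+0+1+0+0 mod 2 = 1
  c[13] = d·G[:,13] = (00110110111)·(00000000010) mod 2 = 0+0+0+0+0+0+0+0+0+1+0 mod 2 = 1
  c[14] = d·G[:,14] = (00110110111)·(00000000001) mod 2 = 0+0+0+0+0+0+0+0+0+0+1 mod 2 = 1
Codeword = 000101110110111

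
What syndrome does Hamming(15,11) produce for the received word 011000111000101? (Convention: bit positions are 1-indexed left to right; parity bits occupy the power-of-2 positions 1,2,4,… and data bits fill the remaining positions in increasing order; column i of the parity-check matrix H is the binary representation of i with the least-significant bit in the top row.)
Syndrome s = H · r^T (mod 2), r = 011000111000101:
  s[0] = (101010101010101)·(011000111000101) mod 2 = 0+0+1+0+0+0+1+0+1+0+0+0+1+0+1 mod 2 = 1
  s[1] = (011001100110011)·(011000111000101) mod 2 = 0+1+1+0+0+0+1+0+0+0+0+0+0+0+1 mod 2 = 0
  s[2] = (000111100001111)·(011000111000101) mod 2 = 0+0+0+0+0+0+1+0+0+0+0+0+1+0+1 mod 2 = 1
  s[3] = (000000011111111)·(011000111000101) mod 2 = 0+0+0+0+0+0+0+1+1+0+0+0+1+0+1 mod 2 = 0
Syndrome = 1010
Non-zero syndrome: error at position 5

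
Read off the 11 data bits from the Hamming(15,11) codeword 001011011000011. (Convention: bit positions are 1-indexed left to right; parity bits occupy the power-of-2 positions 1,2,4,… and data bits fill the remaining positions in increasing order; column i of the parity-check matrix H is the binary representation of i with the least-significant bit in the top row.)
Parity bits occupy power-of-2 positions; data bits are at positions {3,5,6,7,9,10,11,12,13,14,15} (1-indexed).
Extract: c[3]=1 c[5]=1 c[6]=1 c[7]=0 c[9]=1 c[10]=0 c[11]=0 c[12]=0 c[13]=0 c[14]=1 c[15]=1
Data = 11101000011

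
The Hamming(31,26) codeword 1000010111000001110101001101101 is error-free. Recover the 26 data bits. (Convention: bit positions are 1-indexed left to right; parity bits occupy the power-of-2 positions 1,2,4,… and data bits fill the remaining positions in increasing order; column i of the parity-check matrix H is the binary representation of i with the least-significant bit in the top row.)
Parity bits occupy power-of-2 positions; data bits are at positions {3,5,6,7,9,10,11,12,13,14,15,17,18,19,20,21,22,23,24,25,26,27,28,29,30,31} (1-indexed).
Extract: c[3]=0 c[5]=0 c[6]=1 c[7]=0 c[9]=1 c[10]=1 c[11]=0 c[12]=0 c[13]=0 c[14]=0 c[15]=0 c[17]=1 c[18]=1 c[19]=0 c[20]=1 c[21]=0 c[22]=1 c[23]=0 c[24]=0 c[25]=1 c[26]=1 c[27]=0 c[28]=1 c[29]=1 c[30]=0 c[31]=1
Data = 00101100000110101001101101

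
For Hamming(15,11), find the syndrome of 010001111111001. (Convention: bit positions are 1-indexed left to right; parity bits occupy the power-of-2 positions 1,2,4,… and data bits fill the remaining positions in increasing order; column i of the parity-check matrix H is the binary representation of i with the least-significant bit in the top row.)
Syndrome s = H · r^T (mod 2), r = 010001111111001:
  s[0] = (101010101010101)·(010001111111001) mod 2 = 0+0+0+0+0+0+1+0+1+0+1+0+0+0+1 mod 2 = 0
  s[1] = (011001100110011)·(010001111111001) mod 2 = 0+1+0+0+0+1+1+0+0+1+1+0+0+0+1 mod 2 = 0
  s[2] = (000111100001111)·(010001111111001) mod 2 = 0+0+0+0+0+1+1+0+0+0+0+1+0+0+1 mod 2 = 0
  s[3] = (000000011111111)·(010001111111001) mod 2 = 0+0+0+0+0+0+0+1+1+1+1+1+0+0+1 mod 2 = 0
Syndrome = 0000
s = 0: no error detected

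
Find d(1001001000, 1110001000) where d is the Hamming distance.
XOR = 0111000000, count of 1s = 3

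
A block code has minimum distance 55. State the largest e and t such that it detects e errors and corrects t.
(a) Detection requires d_min ≥ e+1, so e ≤ d_min − 1 = 54.
(b) Correction requires d_min ≥ 2t+1, so t ≤ ⌊(d_min − 1)/2⌋ = ⌊54/2⌋ = 27.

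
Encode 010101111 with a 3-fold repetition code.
Repeat each bit 3× and concatenate:
0→000  1→111  0→000  1→111  0→000  1→111  1→111  1→111  1→111
Codeword = 000111000111000111111111111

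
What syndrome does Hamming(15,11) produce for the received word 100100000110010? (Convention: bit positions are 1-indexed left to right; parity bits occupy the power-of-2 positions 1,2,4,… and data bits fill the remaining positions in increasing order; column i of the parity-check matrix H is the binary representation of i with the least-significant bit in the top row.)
Syndrome s = H · r^T (mod 2), r = 100100000110010:
  s[0] = (101010101010101)·(100100000110010) mod 2 = 1+0+0+0+0+0+0+0+0+0+1+0+0+0+0 mod 2 = 0
  s[1] = (011001100110011)·(100100000110010) mod 2 = 0+0+0+0+0+0+0+0+0+1+1+0+0+1+0 mod 2 = 1
  s[2] = (000111100001111)·(100100000110010) mod 2 = 0+0+0+1+0+0+0+0+0+0+0+0+0+1+0 mod 2 = 0
  s[3] = (000000011111111)·(100100000110010) mod 2 = 0+0+0+0+0+0+0+0+0+1+1+0+0+1+0 mod 2 = 1
Syndrome = 0101
Non-zero syndrome: error at position 10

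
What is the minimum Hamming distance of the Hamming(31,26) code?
d_min = 3 (every single-error-correcting Hamming code has d_min = 3).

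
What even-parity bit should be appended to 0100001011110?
Sum of data bits: 0+1+0+0+0+0+1+0+1+1+1+1+0 = 6.
6 mod 2 = 0, so parity bit = 0.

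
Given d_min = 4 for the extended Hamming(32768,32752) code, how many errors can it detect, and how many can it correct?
Detection only: up to d_min − 1 = 3 errors.
Correction: up to ⌊(d_min − 1)/2⌋ = ⌊3/2⌋ = 1 errors.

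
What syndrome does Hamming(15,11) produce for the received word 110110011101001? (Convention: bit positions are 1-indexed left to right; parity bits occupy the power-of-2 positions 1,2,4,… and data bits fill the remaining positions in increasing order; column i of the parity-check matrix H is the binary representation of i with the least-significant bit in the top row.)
Syndrome s = H · r^T (mod 2), r = 110110011101001:
  s[0] = (101010101010101)·(110110011101001) mod 2 = 1+0+0+0+1+0+0+0+1+0+0+0+0+0+1 mod 2 = 0
  s[1] = (011001100110011)·(110110011101001) mod 2 = 0+1+0+0+0+0+0+0+0+1+0+0+0+0+1 mod 2 = 1
  s[2] = (000111100001111)·(110110011101001) mod 2 = 0+0+0+1+1+0+0+0+0+0+0+1+0+0+1 mod 2 = 0
  s[3] = (000000011111111)·(110110011101001) mod 2 = 0+0+0+0+0+0+0+1+1+1+0+1+0+0+1 mod 2 = 1
Syndrome = 0101
Non-zero syndrome: error at position 10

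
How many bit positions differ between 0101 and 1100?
XOR = 1001, count of 1s = 2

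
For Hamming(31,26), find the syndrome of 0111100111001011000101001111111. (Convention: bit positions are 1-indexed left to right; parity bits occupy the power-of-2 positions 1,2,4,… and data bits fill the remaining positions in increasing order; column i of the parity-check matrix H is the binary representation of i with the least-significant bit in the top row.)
Syndrome s = H · r^T (mod 2), r = 0111100111001011000101001111111:
  s[0] = (1010101010101010101010101010101)·(0111100111001011000101001111111) mod 2 = 0+0+1+0+1+0+0+0+1+0+0+0+1+0+1+0+0+0+0+0+0+0+0+0+1+0+1+0+1+0+1 mod 2 = 1
  s[1] = (0110011001100110011001100110011)·(0111100111001011000101001111111) mod 2 = 0+1+1+0+0+0+0+0+0+1+0+0+0+0+1+0+0+0+0+0+0+1+0+0+0+1+1+0+0+1+1 mod 2 = 1
  s[2] = (0001111000011110000111100001111)·(0111100111001011000101001111111) mod 2 = 0+0+0+1+1+0+0+0+0+0+0+0+1+0+1+0+0+0+0+1+0+1+0+0+0+0+0+1+1+1+1 mod 2 = 0
  s[3] = (0000000111111110000000011111111)·(0111100111001011000101001111111) mod 2 = 0+0+0+0+0+0+0+1+1+1+0+0+1+0+1+0+0+0+0+0+0+0+0+0+1+1+1+1+1+1+1 mod 2 = 0
  s[4] = (0000000000000001111111111111111)·(0111100111001011000101001111111) mod 2 = 0+0+0+0+0+0+0+0+0+0+0+0+0+0+0+1+0+0+0+1+0+1+0+0+1+1+1+1+1+1+1 mod 2 = 0
Syndrome = 11000
Non-zero syndrome: error at position 3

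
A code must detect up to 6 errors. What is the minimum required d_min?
Detecting e errors requires d_min ≥ e + 1 = 6 + 1 = 7.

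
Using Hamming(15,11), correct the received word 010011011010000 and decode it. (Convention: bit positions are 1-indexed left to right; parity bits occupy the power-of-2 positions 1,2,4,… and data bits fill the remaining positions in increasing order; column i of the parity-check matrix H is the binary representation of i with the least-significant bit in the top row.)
Syndrome s = H · r^T (mod 2), r = 010011011010000:
  s[0] = (101010101010101)·(010011011010000) mod 2 = 0+0+0+0+1+0+0+0+1+0+1+0+0+0+0 mod 2 = 1
  s[1] = (011001100110011)·(010011011010000) mod 2 = 0+1+0+0+0+1+0+0+0+0+1+0+0+0+0 mod 2 = 1
  s[2] = (000111100001111)·(010011011010000) mod 2 = 0+0+0+0+1+1+0+0+0+0+0+0+0+0+0 mod 2 = 0
  s[3] = (000000011111111)·(010011011010000) mod 2 = 0+0+0+0+0+0+0+1+1+0+1+0+0+0+0 mod 2 = 1
Syndrome = 1101
Column 11 of H equals this syndrome → error at bit 11 (1-indexed).
Flip bit 11: 010011011010000 → 010011011000000
Extract data bits at positions {3,5,6,7,9,10,11,12,13,14,15}: 01101000000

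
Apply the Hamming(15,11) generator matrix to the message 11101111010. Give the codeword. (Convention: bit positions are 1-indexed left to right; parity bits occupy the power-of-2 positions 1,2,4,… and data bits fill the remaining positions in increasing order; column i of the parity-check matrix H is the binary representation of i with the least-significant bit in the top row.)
Codeword c = d · G (mod 2), d = 11101111010:
  c[0] = d·G[:,0] = (11101111010)·(11011010101) mod 2 = 1+1+0+0+1+0+1+0+0+0+0 mod 2 = 0
  c[1] = d·G[:,1] = (11101111010)·(10110110011) mod 2 = 1+0+1+0+0+1+1+0+0+1+0 mod 2 = 1
  c[2] = d·G[:,2] = (11101111010)·(10000000000) mod 2 = 1+0+0+0+0+0+0+0+0+0+0 mod 2 = 1
  c[3] = d·G[:,3] = (11101111010)·(01110001111) mod 2 = 0+1+1+0+0+0+0+1+0+1+0 mod 2 = 0
  c[4] = d·G[:,4] = (11101111010)·(01000000000) mod 2 = 0+1+0+0+0+0+0+0+0+0+0 mod 2 = 1
  c[5] = d·G[:,5] = (11101111010)·(00100000000) mod 2 = 0+0+1+0+0+0+0+0+0+0+0 mod 2 = 1
  c[6] = d·G[:,6] = (11101111010)·(00010000000) mod 2 = 0+0+0+0+0+0+0+0+0+0+0 mod 2 = 0
  c[7] = d·G[:,7] = (11101111010)·(00001111111) mod 2 = 0+0+0+0+1+1+1+1+0+1+0 mod 2 = 1
  c[8] = d·G[:,8] = (11101111010)·(00001000000) mod 2 = 0+0+0+0+1+0+0+0+0+0+0 mod 2 = 1
  c[9] = d·G[:,9] = (11101111010)·(00000100000) mod 2 = 0+0+0+0+0+1+0+0+0+0+0 mod 2 = 1
  c[10] = d·G[:,10] = (11101111010)·(00000010000) mod 2 = 0+0+0+0+0+0+1+0+0+0+0 mod 2 = 1
  c[11] = d·G[:,11] = (11101111010)·(00000001000) mod 2 = 0+0+0+0+0+0+0+1+0+0+0 mod 2 = 1
  c[12] = d·G[:,12] = (11101111010)·(00000000100) mod 2 = 0+0+0+0+0+0+0+0+0+0+0 mod 2 = 0
  c[13] = d·G[:,13] = (11101111010)·(00000000010) mod 2 = 0+0+0+0+0+0+0+0+0+1+0 mod 2 = 1
  c[14] = d·G[:,14] = (11101111010)·(00000000001) mod 2 = 0+0+0+0+0+0+0+0+0+0+0 mod 2 = 0
Codeword = 011011011111010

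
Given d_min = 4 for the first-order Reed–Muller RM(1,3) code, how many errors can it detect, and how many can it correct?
Detection only: up to d_min − 1 = 3 errors.
Correction: up to ⌊(d_min − 1)/2⌋ = ⌊3/2⌋ = 1 errors.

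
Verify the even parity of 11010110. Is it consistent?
Sum of all bits: 1+1+0+1+0+1+1+0 = 5; 5 mod 2 = 1. Result is 1 → parity error detected.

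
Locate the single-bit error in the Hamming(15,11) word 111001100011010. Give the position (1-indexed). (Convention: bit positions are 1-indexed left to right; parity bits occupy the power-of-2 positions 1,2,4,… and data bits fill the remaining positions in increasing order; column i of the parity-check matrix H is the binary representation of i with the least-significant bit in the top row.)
Syndrome s = H · r^T (mod 2), r = 111001100011010:
  s[0] = (101010101010101)·(111001100011010) mod 2 = 1+0+1+0+0+0+1+0+0+0+1+0+0+0+0 mod 2 = 0
  s[1] = (011001100110011)·(111001100011010) mod 2 = 0+1+1+0+0+1+1+0+0+0+1+0+0+1+0 mod 2 = 0
  s[2] = (000111100001111)·(111001100011010) mod 2 = 0+0+0+0+0+1+1+0+0+0+0+1+0+1+0 mod 2 = 0
  s[3] = (000000011111111)·(111001100011010) mod 2 = 0+0+0+0+0+0+0+0+0+0+1+1+0+1+0 mod 2 = 1
Syndrome = 0001
Column i of H is the binary representation of i, so the syndrome is the binary index of the flipped bit.
Read s = 0001 with s[0] as LSB: 0·2^0 + 0·2^1 + 0·2^2 + 1·2^3 = 8.
Error is at bit position 8.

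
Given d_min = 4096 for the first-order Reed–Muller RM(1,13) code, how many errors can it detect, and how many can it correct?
Detection only: up to d_min − 1 = 4095 errors.
Correction: up to ⌊(d_min − 1)/2⌋ = ⌊4095/2⌋ = 2047 errors.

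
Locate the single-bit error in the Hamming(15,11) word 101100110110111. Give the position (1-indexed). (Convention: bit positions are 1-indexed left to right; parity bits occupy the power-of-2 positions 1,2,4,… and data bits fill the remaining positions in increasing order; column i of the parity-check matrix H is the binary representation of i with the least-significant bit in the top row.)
Syndrome s = H · r^T (mod 2), r = 101100110110111:
  s[0] = (101010101010101)·(101100110110111) mod 2 = 1+0+1+0+0+0+1+0+0+0+1+0+1+0+1 mod 2 = 0
  s[1] = (011001100110011)·(101100110110111) mod 2 = 0+0+1+0+0+0+1+0+0+1+1+0+0+1+1 mod 2 = 0
  s[2] = (000111100001111)·(101100110110111) mod 2 = 0+0+0+1+0+0+1+0+0+0+0+0+1+1+1 mod 2 = 1
  s[3] = (000000011111111)·(101100110110111) mod 2 = 0+0+0+0+0+0+0+1+0+1+1+0+1+1+1 mod 2 = 0
Syndrome = 0010
Column i of H is the binary representation of i, so the syndrome is the binary index of the flipped bit.
Read s = 0010 with s[0] as LSB: 0·2^0 + 0·2^1 + 1·2^2 + 0·2^3 = 4.
Error is at bit position 4.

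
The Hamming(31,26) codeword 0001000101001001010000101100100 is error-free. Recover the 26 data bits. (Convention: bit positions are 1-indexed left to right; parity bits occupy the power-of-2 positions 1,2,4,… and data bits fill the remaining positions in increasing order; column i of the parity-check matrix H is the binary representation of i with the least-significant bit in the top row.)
Parity bits occupy power-of-2 positions; data bits are at positions {3,5,6,7,9,10,11,12,13,14,15,17,18,19,20,21,22,23,24,25,26,27,28,29,30,31} (1-indexed).
Extract: c[3]=0 c[5]=0 c[6]=0 c[7]=0 c[9]=0 c[10]=1 c[11]=0 c[12]=0 c[13]=1 c[14]=0 c[15]=0 c[17]=0 c[18]=1 c[19]=0 c[20]=0 c[21]=0 c[22]=0 c[23]=1 c[24]=0 c[25]=1 c[26]=1 c[27]=0 c[28]=0 c[29]=1 c[30]=0 c[31]=0
Data = 00000100100010000101100100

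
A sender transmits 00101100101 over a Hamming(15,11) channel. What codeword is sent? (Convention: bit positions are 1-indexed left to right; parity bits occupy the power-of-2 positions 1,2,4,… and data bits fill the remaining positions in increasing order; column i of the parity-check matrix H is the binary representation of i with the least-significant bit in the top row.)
Codeword c = d · G (mod 2), d = 00101100101:
  c[0] = d·G[:,0] = (00101100101)·(11011010101) mod 2 = 0+0+0+0+1+0+0+0+1+0+1 mod 2 = 1
  c[1] = d·G[:,1] = (00101100101)·(10110110011) mod 2 = 0+0+1+0+0+1+0+0+0+0+1 mod 2 = 1
  c[2] = d·G[:,2] = (00101100101)·(10000000000) mod 2 = 0+0+0+0+0+0+0+0+0+0+0 mod 2 = 0
  c[3] = d·G[:,3] = (00101100101)·(01110001111) mod 2 = 0+0+1+0+0+0+0+0+1+0+1 mod 2 = 1
  c[4] = d·G[:,4] = (00101100101)·(01000000000) mod 2 = 0+0+0+0+0+0+0+0+0+0+0 mod 2 = 0
  c[5] = d·G[:,5] = (00101100101)·(00100000000) mod 2 = 0+0+1+0+0+0+0+0+0+0+0 mod 2 = 1
  c[6] = d·G[:,6] = (00101100101)·(00010000000) mod 2 = 0+0+0+0+0+0+0+0+0+0+0 mod 2 = 0
  c[7] = d·G[:,7] = (00101100101)·(00001111111) mod 2 = 0+0+0+0+1+1+0+0+1+0+1 mod 2 = 0
  c[8] = d·G[:,8] = (00101100101)·(00001000000) mod 2 = 0+0+0+0+1+0+0+0+0+0+0 mod 2 = 1
  c[9] = d·G[:,9] = (00101100101)·(00000100000) mod 2 = 0+0+0+0+0+1+0+0+0+0+0 mod 2 = 1
  c[10] = d·G[:,10] = (00101100101)·(00000010000) mod 2 = 0+0+0+0+0+0+0+0+0+0+0 mod 2 = 0
  c[11] = d·G[:,11] = (00101100101)·(00000001000) mod 2 = 0+0+0+0+0+0+0+0+0+0+0 mod 2 = 0
  c[12] = d·G[:,12] = (00101100101)·(00000000100) mod 2 = 0+0+0+0+0+0+0+0+1+0+0 mod 2 = 1
  c[13] = d·G[:,13] = (00101100101)·(00000000010) mod 2 = 0+0+0+0+0+0+0+0+0+0+0 mod 2 = 0
  c[14] = d·G[:,14] = (00101100101)·(00000000001) mod 2 = 0+0+0+0+0+0+0+0+0+0+1 mod 2 = 1
Codeword = 110101001100101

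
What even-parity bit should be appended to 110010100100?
Sum of data bits: 1+1+0+0+1+0+1+0+0+1+0+0 = 5.
5 mod 2 = 1, so parity bit = 1.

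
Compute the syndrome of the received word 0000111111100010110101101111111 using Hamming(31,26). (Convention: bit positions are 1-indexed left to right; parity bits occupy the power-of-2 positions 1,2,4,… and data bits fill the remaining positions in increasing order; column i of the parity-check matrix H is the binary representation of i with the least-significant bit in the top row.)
Syndrome s = H · r^T (mod 2), r = 0000111111100010110101101111111:
  s[0] = (1010101010101010101010101010101)·(0000111111100010110101101111111) mod 2 = 0+0+0+0+1+0+1+0+1+0+1+0+0+0+1+0+1+0+0+0+0+0+1+0+1+0+1+0+1+0+1 mod 2 = 1
  s[1] = (0110011001100110011001100110011)·(0000111111100010110101101111111) mod 2 = 0+0+0+0+0+1+1+0+0+1+1+0+0+0+1+0+0+1+0+0+0+1+1+0+0+1+1+0+0+1+1 mod 2 = 0
  s[2] = (0001111000011110000111100001111)·(0000111111100010110101101111111) mod 2 = 0+0+0+0+1+1+1+0+0+0+0+0+0+0+1+0+0+0+0+1+0+1+1+0+0+0+0+1+1+1+1 mod 2 = 1
  s[3] = (0000000111111110000000011111111)·(0000111111100010110101101111111) mod 2 = 0+0+0+0+0+0+0+1+1+1+1+0+0+0+1+0+0+0+0+0+0+0+0+0+1+1+1+1+1+1+1 mod 2 = 0
  s[4] = (0000000000000001111111111111111)·(0000111111100010110101101111111) mod 2 = 0+0+0+0+0+0+0+0+0+0+0+0+0+0+0+0+1+1+0+1+0+1+1+0+1+1+1+1+1+1+1 mod 2 = 0
Syndrome = 10100
Non-zero syndrome: error at position 5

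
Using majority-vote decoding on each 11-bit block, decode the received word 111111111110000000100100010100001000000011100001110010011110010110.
Split into 11-bit blocks and majority-vote each:
  block 1 = 11111111111: 11 ones, 0 zeros → 1
  block 2 = 00000001001: 2 ones, 9 zeros → 0
  block 3 = 00010100001: 3 ones, 8 zeros → 0
  block 4 = 00000001110: 3 ones, 8 zeros → 0
  block 5 = 00011100100: 4 ones, 7 zeros → 0
  block 6 = 11110010110: 7 ones, 4 zeros → 1
Decoded = 100001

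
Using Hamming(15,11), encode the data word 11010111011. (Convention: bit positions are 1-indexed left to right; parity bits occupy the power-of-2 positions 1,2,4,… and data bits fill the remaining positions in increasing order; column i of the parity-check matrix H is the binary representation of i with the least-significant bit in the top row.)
Codeword c = d · G (mod 2), d = 11010111011:
  c[0] = d·G[:,0] = (11010111011)·(11011010101) mod 2 = 1+1+0+1+0+0+1+0+0+0+1 mod 2 = 1
  c[1] = d·G[:,1] = (11010111011)·(10110110011) mod 2 = 1+0+0+1+0+1+1+0+0+1+1 mod 2 = 0
  c[2] = d·G[:,2] = (11010111011)·(10000000000) mod 2 = 1+0+0+0+0+0+0+0+0+0+0 mod 2 = 1
  c[3] = d·G[:,3] = (11010111011)·(01110001111) mod 2 = 0+1+0+1+0+0+0+1+0+1+1 mod 2 = 1
  c[4] = d·G[:,4] = (11010111011)·(01000000000) mod 2 = 0+1+0+0+0+0+0+0+0+0+0 mod 2 = 1
  c[5] = d·G[:,5] = (11010111011)·(00100000000) mod 2 = 0+0+0+0+0+0+0+0+0+0+0 mod 2 = 0
  c[6] = d·G[:,6] = (11010111011)·(00010000000) mod 2 = 0+0+0+1+0+0+0+0+0+0+0 mod 2 = 1
  c[7] = d·G[:,7] = (11010111011)·(00001111111) mod 2 = 0+0+0+0+0+1+1+1+0+1+1 mod 2 = 1
  c[8] = d·G[:,8] = (11010111011)·(00001000000) mod 2 = 0+0+0+0+0+0+0+0+0+0+0 mod 2 = 0
  c[9] = d·G[:,9] = (11010111011)·(00000100000) mod 2 = 0+0+0+0+0+1+0+0+0+0+0 mod 2 = 1
  c[10] = d·G[:,10] = (11010111011)·(00000010000) mod 2 = 0+0+0+0+0+0+1+0+0+0+0 mod 2 = 1
  c[11] = d·G[:,11] = (11010111011)·(00000001000) mod 2 = 0+0+0+0+0+0+0+1+0+0+0 mod 2 = 1
  c[12] = d·G[:,12] = (11010111011)·(00000000100) mod 2 = 0+0+0+0+0+0+0+0+0+0+0 mod 2 = 0
  c[13] = d·G[:,13] = (11010111011)·(00000000010) mod 2 = 0+0+0+0+0+0+0+0+0+1+0 mod 2 = 1
  c[14] = d·G[:,14] = (11010111011)·(00000000001) mod 2 = 0+0+0+0+0+0+0+0+0+0+1 mod 2 = 1
Codeword = 101110110111011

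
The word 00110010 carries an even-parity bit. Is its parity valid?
Sum of all bits: 0+0+1+1+0+0+1+0 = 3; 3 mod 2 = 1. Result is 1 → parity error detected.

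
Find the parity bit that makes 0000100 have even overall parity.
Sum of data bits: 0+0+0+0+1+0+0 = 1.
1 mod 2 = 1, so parity bit = 1.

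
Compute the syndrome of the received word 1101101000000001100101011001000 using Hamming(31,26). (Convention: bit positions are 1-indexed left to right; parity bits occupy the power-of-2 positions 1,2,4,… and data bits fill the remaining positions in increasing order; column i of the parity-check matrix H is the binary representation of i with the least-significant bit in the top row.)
Syndrome s = H · r^T (mod 2), r = 1101101000000001100101011001000:
  s[0] = (1010101010101010101010101010101)·(1101101000000001100101011001000) mod 2 = 1+0+0+0+1+0+1+0+0+0+0+0+0+0+0+0+1+0+0+0+0+0+0+0+1+0+0+0+0+0+0 mod 2 = 1
  s[1] = (0110011001100110011001100110011)·(1101101000000001100101011001000) mod 2 = 0+1+0+0+0+0+1+0+0+0+0+0+0+0+0+0+0+0+0+0+0+1+0+0+0+0+0+0+0+0+0 mod 2 = 1
  s[2] = (0001111000011110000111100001111)·(1101101000000001100101011001000) mod 2 = 0+0+0+1+1+0+1+0+0+0+0+0+0+0+0+0+0+0+0+1+0+1+0+0+0+0+0+1+0+0+0 mod 2 = 0
  s[3] = (0000000111111110000000011111111)·(1101101000000001100101011001000) mod 2 = 0+0+0+0+0+0+0+0+0+0+0+0+0+0+0+0+0+0+0+0+0+0+0+1+1+0+0+1+0+0+0 mod 2 = 1
  s[4] = (0000000000000001111111111111111)·(1101101000000001100101011001000) mod 2 = 0+0+0+0+0+0+0+0+0+0+0+0+0+0+0+1+1+0+0+1+0+1+0+1+1+0+0+1+0+0+0 mod 2 = 1
Syndrome = 11011
Non-zero syndrome: error at position 27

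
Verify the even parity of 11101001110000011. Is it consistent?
Sum of all bits: 1+1+1+0+1+0+0+1+1+1+0+0+0+0+0+1+1 = 9; 9 mod 2 = 1. Result is 1 → parity error detected.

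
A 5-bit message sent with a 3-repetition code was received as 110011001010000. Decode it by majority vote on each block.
Split into 3-bit blocks and majority-vote each:
  block 1 = 110: 2 ones, 1 zeros → 1
  block 2 = 011: 2 ones, 1 zeros → 1
  block 3 = 001: 1 ones, 2 zeros → 0
  block 4 = 010: 1 ones, 2 zeros → 0
  block 5 = 000: 0 ones, 3 zeros → 0
Decoded = 11000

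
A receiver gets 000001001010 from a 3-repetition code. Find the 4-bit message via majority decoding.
Split into 3-bit blocks and majority-vote each:
  block 1 = 000: 0 ones, 3 zeros → 0
  block 2 = 001: 1 ones, 2 zeros → 0
  block 3 = 001: 1 ones, 2 zeros → 0
  block 4 = 010: 1 ones, 2 zeros → 0
Decoded = 0000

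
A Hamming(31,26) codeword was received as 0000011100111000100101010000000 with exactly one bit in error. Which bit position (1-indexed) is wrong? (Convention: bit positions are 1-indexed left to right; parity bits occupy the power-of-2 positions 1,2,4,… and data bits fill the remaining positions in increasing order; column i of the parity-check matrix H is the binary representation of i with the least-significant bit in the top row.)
Syndrome s = H · r^T (mod 2), r = 0000011100111000100101010000000:
  s[0] = (1010101010101010101010101010101)·(0000011100111000100101010000000) mod 2 = 0+0+0+0+0+0+1+0+0+0+1+0+1+0+0+0+1+0+0+0+0+0+0+0+0+0+0+0+0+0+0 mod 2 = 0
  s[1] = (0110011001100110011001100110011)·(0000011100111000100101010000000) mod 2 = 0+0+0+0+0+1+1+0+0+0+1+0+0+0+0+0+0+0+0+0+0+1+0+0+0+0+0+0+0+0+0 mod 2 = 0
  s[2] = (0001111000011110000111100001111)·(0000011100111000100101010000000) mod 2 = 0+0+0+0+0+1+1+0+0+0+0+1+1+0+0+0+0+0+0+1+0+1+0+0+0+0+0+0+0+0+0 mod 2 = 0
  s[3] = (0000000111111110000000011111111)·(0000011100111000100101010000000) mod 2 = 0+0+0+0+0+0+0+1+0+0+1+1+1+0+0+0+0+0+0+0+0+0+0+1+0+0+0+0+0+0+0 mod 2 = 1
  s[4] = (0000000000000001111111111111111)·(0000011100111000100101010000000) mod 2 = 0+0+0+0+0+0+0+0+0+0+0+0+0+0+0+0+1+0+0+1+0+1+0+1+0+0+0+0+0+0+0 mod 2 = 0
Syndrome = 00010
Column i of H is the binary representation of i, so the syndrome is the binary index of the flipped bit.
Read s = 00010 with s[0] as LSB: 0·2^0 + 0·2^1 + 0·2^2 + 1·2^3 + 0·2^4 = 8.
Error is at bit position 8.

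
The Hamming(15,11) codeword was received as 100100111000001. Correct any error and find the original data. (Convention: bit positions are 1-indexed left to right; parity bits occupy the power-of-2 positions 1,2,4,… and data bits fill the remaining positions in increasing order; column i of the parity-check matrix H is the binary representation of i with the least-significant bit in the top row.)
Syndrome s = H · r^T (mod 2), r = 100100111000001:
  s[0] = (101010101010101)·(100100111000001) mod 2 = 1+0+0+0+0+0+1+0+1+0+0+0+0+0+1 mod 2 = 0
  s[1] = (011001100110011)·(100100111000001) mod 2 = 0+0+0+0+0+0+1+0+0+0+0+0+0+0+1 mod 2 = 0
  s[2] = (000111100001111)·(100100111000001) mod 2 = 0+0+0+1+0+0+1+0+0+0+0+0+0+0+1 mod 2 = 1
  s[3] = (000000011111111)·(100100111000001) mod 2 = 0+0+0+0+0+0+0+1+1+0+0+0+0+0+1 mod 2 = 1
Syndrome = 0011
Column 12 of H equals this syndrome → error at bit 12 (1-indexed).
Flip bit 12: 100100111000001 → 100100111001001
Extract data bits at positions {3,5,6,7,9,10,11,12,13,14,15}: 00011001001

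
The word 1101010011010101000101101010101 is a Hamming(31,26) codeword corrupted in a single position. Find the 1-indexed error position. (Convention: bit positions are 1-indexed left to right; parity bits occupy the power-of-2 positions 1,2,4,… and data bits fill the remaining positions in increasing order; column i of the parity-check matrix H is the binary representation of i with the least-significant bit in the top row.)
Syndrome s = H · r^T (mod 2), r = 1101010011010101000101101010101:
  s[0] = (1010101010101010101010101010101)·(1101010011010101000101101010101) mod 2 = 1+0+0+0+0+0+0+0+1+0+0+0+0+0+0+0+0+0+0+0+0+0+1+0+1+0+1+0+1+0+1 mod 2 = 1
  s[1] = (0110011001100110011001100110011)·(1101010011010101000101101010101) mod 2 = 0+1+0+0+0+1+0+0+0+1+0+0+0+1+0+0+0+0+0+0+0+1+1+0+0+0+1+0+0+0+1 mod 2 = 0
  s[2] = (0001111000011110000111100001111)·(1101010011010101000101101010101) mod 2 = 0+0+0+1+0+1+0+0+0+0+0+1+0+1+0+0+0+0+0+1+0+1+1+0+0+0+0+0+1+0+1 mod 2 = 1
  s[3] = (0000000111111110000000011111111)·(1101010011010101000101101010101) mod 2 = 0+0+0+0+0+0+0+0+1+1+0+1+0+1+0+0+0+0+0+0+0+0+0+0+1+0+1+0+1+0+1 mod 2 = 0
  s[4] = (0000000000000001111111111111111)·(1101010011010101000101101010101) mod 2 = 0+0+0+0+0+0+0+0+0+0+0+0+0+0+0+1+0+0+0+1+0+1+1+0+1+0+1+0+1+0+1 mod 2 = 0
Syndrome = 10100
Column i of H is the binary representation of i, so the syndrome is the binary index of the flipped bit.
Read s = 10100 with s[0] as LSB: 1·2^0 + 0·2^1 + 1·2^2 + 0·2^3 + 0·2^4 = 5.
Error is at bit position 5.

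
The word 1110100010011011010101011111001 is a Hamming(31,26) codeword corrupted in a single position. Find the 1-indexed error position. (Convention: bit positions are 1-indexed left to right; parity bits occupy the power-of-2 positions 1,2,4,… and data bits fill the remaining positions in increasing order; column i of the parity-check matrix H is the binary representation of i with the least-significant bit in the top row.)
Syndrome s = H · r^T (mod 2), r = 1110100010011011010101011111001:
  s[0] = (1010101010101010101010101010101)·(1110100010011011010101011111001) mod 2 = 1+0+1+0+1+0+0+0+1+0+0+0+1+0+1+0+0+0+0+0+0+0+0+0+1+0+1+0+0+0+1 mod 2 = 1
  s[1] = (0110011001100110011001100110011)·(1110100010011011010101011111001) mod 2 = 0+1+1+0+0+0+0+0+0+0+0+0+0+0+1+0+0+1+0+0+0+1+0+0+0+1+1+0+0+0+1 mod 2 = 0
  s[2] = (0001111000011110000111100001111)·(1110100010011011010101011111001) mod 2 = 0+0+0+0+1+0+0+0+0+0+0+1+1+0+1+0+0+0+0+1+0+1+0+0+0+0+0+1+0+0+1 mod 2 = 0
  s[3] = (0000000111111110000000011111111)·(1110100010011011010101011111001) mod 2 = 0+0+0+0+0+0+0+0+1+0+0+1+1+0+1+0+0+0+0+0+0+0+0+1+1+1+1+1+0+0+1 mod 2 = 0
  s[4] = (0000000000000001111111111111111)·(1110100010011011010101011111001) mod 2 = 0+0+0+0+0+0+0+0+0+0+0+0+0+0+0+1+0+1+0+1+0+1+0+1+1+1+1+1+0+0+1 mod 2 = 0
Syndrome = 10000
Column i of H is the binary representation of i, so the syndrome is the binary index of the flipped bit.
Read s = 10000 with s[0] as LSB: 1·2^0 + 0·2^1 + 0·2^2 + 0·2^3 + 0·2^4 = 1.
Error is at bit position 1.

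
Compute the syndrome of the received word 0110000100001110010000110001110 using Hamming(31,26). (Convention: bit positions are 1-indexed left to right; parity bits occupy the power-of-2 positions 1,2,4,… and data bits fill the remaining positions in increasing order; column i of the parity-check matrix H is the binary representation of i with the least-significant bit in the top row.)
Syndrome s = H · r^T (mod 2), r = 0110000100001110010000110001110:
  s[0] = (1010101010101010101010101010101)·(0110000100001110010000110001110) mod 2 = 0+0+1+0+0+0+0+0+0+0+0+0+1+0+1+0+0+0+0+0+0+0+1+0+0+0+0+0+1+0+0 mod 2 = 1
  s[1] = (0110011001100110011001100110011)·(0110000100001110010000110001110) mod 2 = 0+1+1+0+0+0+0+0+0+0+0+0+0+1+1+0+0+1+0+0+0+0+1+0+0+0+0+0+0+1+0 mod 2 = 1
  s[2] = (0001111000011110000111100001111)·(0110000100001110010000110001110) mod 2 = 0+0+0+0+0+0+0+0+0+0+0+0+1+1+1+0+0+0+0+0+0+0+1+0+0+0+0+1+1+1+0 mod 2 = 1
  s[3] = (0000000111111110000000011111111)·(0110000100001110010000110001110) mod 2 = 0+0+0+0+0+0+0+1+0+0+0+0+1+1+1+0+0+0+0+0+0+0+0+1+0+0+0+1+1+1+0 mod 2 = 0
  s[4] = (0000000000000001111111111111111)·(0110000100001110010000110001110) mod 2 = 0+0+0+0+0+0+0+0+0+0+0+0+0+0+0+0+0+1+0+0+0+0+1+1+0+0+0+1+1+1+0 mod 2 = 0
Syndrome = 11100
Non-zero syndrome: error at position 7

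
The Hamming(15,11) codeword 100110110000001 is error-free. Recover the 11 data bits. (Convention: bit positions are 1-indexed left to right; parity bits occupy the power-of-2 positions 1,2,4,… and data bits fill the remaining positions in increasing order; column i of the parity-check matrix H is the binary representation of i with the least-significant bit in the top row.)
Parity bits occupy power-of-2 positions; data bits are at positions {3,5,6,7,9,10,11,12,13,14,15} (1-indexed).
Extract: c[3]=0 c[5]=1 c[6]=0 c[7]=1 c[9]=0 c[10]=0 c[11]=0 c[12]=0 c[13]=0 c[14]=0 c[15]=1
Data = 01010000001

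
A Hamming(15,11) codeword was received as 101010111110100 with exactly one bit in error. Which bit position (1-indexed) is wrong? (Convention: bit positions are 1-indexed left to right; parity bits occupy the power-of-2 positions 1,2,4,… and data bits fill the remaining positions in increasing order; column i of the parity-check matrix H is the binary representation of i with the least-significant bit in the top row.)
Syndrome s = H · r^T (mod 2), r = 101010111110100:
  s[0] = (101010101010101)·(101010111110100) mod 2 = 1+0+1+0+1+0+1+0+1+0+1+0+1+0+0 mod 2 = 1
  s[1] = (011001100110011)·(101010111110100) mod 2 = 0+0+1+0+0+0+1+0+0+1+1+0+0+0+0 mod 2 = 0
  s[2] = (000111100001111)·(101010111110100) mod 2 = 0+0+0+0+1+0+1+0+0+0+0+0+1+0+0 mod 2 = 1
  s[3] = (000000011111111)·(101010111110100) mod 2 = 0+0+0+0+0+0+0+1+1+1+1+0+1+0+0 mod 2 = 1
Syndrome = 1011
Column i of H is the binary representation of i, so the syndrome is the binary index of the flipped bit.
Read s = 1011 with s[0] as LSB: 1·2^0 + 0·2^1 + 1·2^2 + 1·2^3 = 13.
Error is at bit position 13.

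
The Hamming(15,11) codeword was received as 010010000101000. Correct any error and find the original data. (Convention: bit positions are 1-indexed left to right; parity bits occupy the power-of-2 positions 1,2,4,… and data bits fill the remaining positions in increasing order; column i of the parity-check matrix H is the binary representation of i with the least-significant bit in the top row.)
Syndrome s = H · r^T (mod 2), r = 010010000101000:
  s[0] = (101010101010101)·(010010000101000) mod 2 = 0+0+0+0+1+0+0+0+0+0+0+0+0+0+0 mod 2 = 1
  s[1] = (011001100110011)·(010010000101000) mod 2 = 0+1+0+0+0+0+0+0+0+1+0+0+0+0+0 mod 2 = 0
  s[2] = (000111100001111)·(010010000101000) mod 2 = 0+0+0+0+1+0+0+0+0+0+0+1+0+0+0 mod 2 = 0
  s[3] = (000000011111111)·(010010000101000) mod 2 = 0+0+0+0+0+0+0+0+0+1+0+1+0+0+0 mod 2 = 0
Syndrome = 1000
Column 1 of H equals this syndrome → error at bit 1 (1-indexed).
Flip bit 1: 010010000101000 → 110010000101000
Extract data bits at positions {3,5,6,7,9,10,11,12,13,14,15}: 01000101000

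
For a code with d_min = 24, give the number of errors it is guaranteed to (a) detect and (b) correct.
(a) Detection requires d_min ≥ e+1, so e ≤ d_min − 1 = 23.
(b) Correction requires d_min ≥ 2t+1, so t ≤ ⌊(d_min − 1)/2⌋ = ⌊23/2⌋ = 11.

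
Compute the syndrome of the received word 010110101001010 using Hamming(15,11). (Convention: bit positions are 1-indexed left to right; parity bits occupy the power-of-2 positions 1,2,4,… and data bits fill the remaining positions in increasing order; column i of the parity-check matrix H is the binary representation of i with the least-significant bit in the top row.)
Syndrome s = H · r^T (mod 2), r = 010110101001010:
  s[0] = (101010101010101)·(010110101001010) mod 2 = 0+0+0+0+1+0+1+0+1+0+0+0+0+0+0 mod 2 = 1
  s[1] = (011001100110011)·(010110101001010) mod 2 = 0+1+0+0+0+0+1+0+0+0+0+0+0+1+0 mod 2 = 1
  s[2] = (000111100001111)·(010110101001010) mod 2 = 0+0+0+1+1+0+1+0+0+0+0+1+0+1+0 mod 2 = 1
  s[3] = (000000011111111)·(010110101001010) mod 2 = 0+0+0+0+0+0+0+0+1+0+0+1+0+1+0 mod 2 = 1
Syndrome = 1111
Non-zero syndrome: error at position 15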